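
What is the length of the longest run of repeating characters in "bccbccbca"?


Input: "bccbccbca"
Scanning for longest run:
  Position 1 ('c'): new char, reset run to 1
  Position 2 ('c'): continues run of 'c', length=2
  Position 3 ('b'): new char, reset run to 1
  Position 4 ('c'): new char, reset run to 1
  Position 5 ('c'): continues run of 'c', length=2
  Position 6 ('b'): new char, reset run to 1
  Position 7 ('c'): new char, reset run to 1
  Position 8 ('a'): new char, reset run to 1
Longest run: 'c' with length 2

2


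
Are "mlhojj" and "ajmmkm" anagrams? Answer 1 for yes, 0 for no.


Strings: "mlhojj", "ajmmkm"
Sorted first:  hjjlmo
Sorted second: ajkmmm
Differ at position 0: 'h' vs 'a' => not anagrams

0


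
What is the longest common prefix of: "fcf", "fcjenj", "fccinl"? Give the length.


Words: fcf, fcjenj, fccinl
  Position 0: all 'f' => match
  Position 1: all 'c' => match
  Position 2: ('f', 'j', 'c') => mismatch, stop
LCP = "fc" (length 2)

2


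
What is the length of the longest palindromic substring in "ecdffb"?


Input: "ecdffb"
Checking substrings for palindromes:
  [3:5] "ff" (len 2) => palindrome
Longest palindromic substring: "ff" with length 2

2


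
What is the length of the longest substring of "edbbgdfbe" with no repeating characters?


Input: "edbbgdfbe"
Sliding window (track last position of each char):
  Position 0 ('e'): window [0,0] length 1 -- new best
  Position 1 ('d'): window [0,1] length 2 -- new best
  Position 2 ('b'): window [0,2] length 3 -- new best
  Position 3 ('b'): repeat (last at 2), move window start to 3
  Position 3 ('b'): window [3,3] length 1
  Position 4 ('g'): window [3,4] length 2
  Position 5 ('d'): window [3,5] length 3
  Position 6 ('f'): window [3,6] length 4 -- new best
  Position 7 ('b'): repeat (last at 3), move window start to 4
  Position 7 ('b'): window [4,7] length 4
  Position 8 ('e'): window [4,8] length 5 -- new best
Longest substring with no repeats: "gdfbe" with length 5

5


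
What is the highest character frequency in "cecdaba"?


Input: cecdaba
Character counts:
  'a': 2
  'b': 1
  'c': 2
  'd': 1
  'e': 1
Maximum frequency: 2

2


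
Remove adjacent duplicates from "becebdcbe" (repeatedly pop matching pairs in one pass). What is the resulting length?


Input: becebdcbe
Stack-based adjacent duplicate removal:
  Read 'b': push. Stack: b
  Read 'e': push. Stack: be
  Read 'c': push. Stack: bec
  Read 'e': push. Stack: bece
  Read 'b': push. Stack: beceb
  Read 'd': push. Stack: becebd
  Read 'c': push. Stack: becebdc
  Read 'b': push. Stack: becebdcb
  Read 'e': push. Stack: becebdcbe
Final stack: "becebdcbe" (length 9)

9


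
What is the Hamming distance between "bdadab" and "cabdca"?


Comparing "bdadab" and "cabdca" position by position:
  Position 0: 'b' vs 'c' => differ
  Position 1: 'd' vs 'a' => differ
  Position 2: 'a' vs 'b' => differ
  Position 3: 'd' vs 'd' => same
  Position 4: 'a' vs 'c' => differ
  Position 5: 'b' vs 'a' => differ
Total differences (Hamming distance): 5

5


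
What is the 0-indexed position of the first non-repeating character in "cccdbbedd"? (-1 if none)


Input: cccdbbedd
Character frequencies:
  'b': 2
  'c': 3
  'd': 3
  'e': 1
Scanning left to right for freq == 1:
  Position 0 ('c'): freq=3, skip
  Position 1 ('c'): freq=3, skip
  Position 2 ('c'): freq=3, skip
  Position 3 ('d'): freq=3, skip
  Position 4 ('b'): freq=2, skip
  Position 5 ('b'): freq=2, skip
  Position 6 ('e'): unique! => answer = 6

6


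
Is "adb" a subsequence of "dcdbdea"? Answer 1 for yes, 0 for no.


Check if "adb" is a subsequence of "dcdbdea"
Greedy scan:
  Position 0 ('d'): no match needed
  Position 1 ('c'): no match needed
  Position 2 ('d'): no match needed
  Position 3 ('b'): no match needed
  Position 4 ('d'): no match needed
  Position 5 ('e'): no match needed
  Position 6 ('a'): matches sub[0] = 'a'
Only matched 1/3 characters => not a subsequence

0


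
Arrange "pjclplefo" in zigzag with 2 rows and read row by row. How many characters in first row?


Zigzag "pjclplefo" into 2 rows:
Placing characters:
  'p' => row 0
  'j' => row 1
  'c' => row 0
  'l' => row 1
  'p' => row 0
  'l' => row 1
  'e' => row 0
  'f' => row 1
  'o' => row 0
Rows:
  Row 0: "pcpeo"
  Row 1: "jllf"
First row length: 5

5


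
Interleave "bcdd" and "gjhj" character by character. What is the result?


Interleaving "bcdd" and "gjhj":
  Position 0: 'b' from first, 'g' from second => "bg"
  Position 1: 'c' from first, 'j' from second => "cj"
  Position 2: 'd' from first, 'h' from second => "dh"
  Position 3: 'd' from first, 'j' from second => "dj"
Result: bgcjdhdj

bgcjdhdj


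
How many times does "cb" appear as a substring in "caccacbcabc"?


Searching for "cb" in "caccacbcabc"
Scanning each position:
  Position 0: "ca" => no
  Position 1: "ac" => no
  Position 2: "cc" => no
  Position 3: "ca" => no
  Position 4: "ac" => no
  Position 5: "cb" => MATCH
  Position 6: "bc" => no
  Position 7: "ca" => no
  Position 8: "ab" => no
  Position 9: "bc" => no
Total occurrences: 1

1


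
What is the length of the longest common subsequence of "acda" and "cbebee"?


LCS of "acda" and "cbebee"
DP table:
           c    b    e    b    e    e
      0    0    0    0    0    0    0
  a   0    0    0    0    0    0    0
  c   0    1    1    1    1    1    1
  d   0    1    1    1    1    1    1
  a   0    1    1    1    1    1    1
LCS length = dp[4][6] = 1

1


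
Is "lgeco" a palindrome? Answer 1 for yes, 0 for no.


Input: lgeco
Reversed: ocegl
  Compare pos 0 ('l') with pos 4 ('o'): MISMATCH
  Compare pos 1 ('g') with pos 3 ('c'): MISMATCH
Result: not a palindrome

0


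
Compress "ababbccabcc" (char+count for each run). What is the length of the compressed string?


Input: ababbccabcc
Runs:
  'a' x 1 => "a1"
  'b' x 1 => "b1"
  'a' x 1 => "a1"
  'b' x 2 => "b2"
  'c' x 2 => "c2"
  'a' x 1 => "a1"
  'b' x 1 => "b1"
  'c' x 2 => "c2"
Compressed: "a1b1a1b2c2a1b1c2"
Compressed length: 16

16


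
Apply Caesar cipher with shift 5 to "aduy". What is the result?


Caesar cipher: shift "aduy" by 5
  'a' (pos 0) + 5 = pos 5 = 'f'
  'd' (pos 3) + 5 = pos 8 = 'i'
  'u' (pos 20) + 5 = pos 25 = 'z'
  'y' (pos 24) + 5 = pos 3 = 'd'
Result: fizd

fizd


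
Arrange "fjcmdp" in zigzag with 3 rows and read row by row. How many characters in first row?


Zigzag "fjcmdp" into 3 rows:
Placing characters:
  'f' => row 0
  'j' => row 1
  'c' => row 2
  'm' => row 1
  'd' => row 0
  'p' => row 1
Rows:
  Row 0: "fd"
  Row 1: "jmp"
  Row 2: "c"
First row length: 2

2


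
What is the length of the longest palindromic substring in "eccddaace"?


Input: "eccddaace"
Checking substrings for palindromes:
  [1:3] "cc" (len 2) => palindrome
  [3:5] "dd" (len 2) => palindrome
  [5:7] "aa" (len 2) => palindrome
Longest palindromic substring: "cc" with length 2

2


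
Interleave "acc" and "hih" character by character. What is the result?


Interleaving "acc" and "hih":
  Position 0: 'a' from first, 'h' from second => "ah"
  Position 1: 'c' from first, 'i' from second => "ci"
  Position 2: 'c' from first, 'h' from second => "ch"
Result: ahcich

ahcich


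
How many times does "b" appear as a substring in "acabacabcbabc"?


Searching for "b" in "acabacabcbabc"
Scanning each position:
  Position 0: "a" => no
  Position 1: "c" => no
  Position 2: "a" => no
  Position 3: "b" => MATCH
  Position 4: "a" => no
  Position 5: "c" => no
  Position 6: "a" => no
  Position 7: "b" => MATCH
  Position 8: "c" => no
  Position 9: "b" => MATCH
  Position 10: "a" => no
  Position 11: "b" => MATCH
  Position 12: "c" => no
Total occurrences: 4

4


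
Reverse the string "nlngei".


Input: nlngei
Reading characters right to left:
  Position 5: 'i'
  Position 4: 'e'
  Position 3: 'g'
  Position 2: 'n'
  Position 1: 'l'
  Position 0: 'n'
Reversed: iegnln

iegnln


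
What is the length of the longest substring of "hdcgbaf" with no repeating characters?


Input: "hdcgbaf"
Sliding window (track last position of each char):
  Position 0 ('h'): window [0,0] length 1 -- new best
  Position 1 ('d'): window [0,1] length 2 -- new best
  Position 2 ('c'): window [0,2] length 3 -- new best
  Position 3 ('g'): window [0,3] length 4 -- new best
  Position 4 ('b'): window [0,4] length 5 -- new best
  Position 5 ('a'): window [0,5] length 6 -- new best
  Position 6 ('f'): window [0,6] length 7 -- new best
Longest substring with no repeats: "hdcgbaf" with length 7

7


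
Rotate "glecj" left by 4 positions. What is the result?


Input: "glecj", rotate left by 4
First 4 characters: "glec"
Remaining characters: "j"
Concatenate remaining + first: "j" + "glec" = "jglec"

jglec


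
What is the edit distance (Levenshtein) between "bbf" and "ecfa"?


Computing edit distance: "bbf" -> "ecfa"
DP table:
           e    c    f    a
      0    1    2    3    4
  b   1    1    2    3    4
  b   2    2    2    3    4
  f   3    3    3    2    3
Edit distance = dp[3][4] = 3

3


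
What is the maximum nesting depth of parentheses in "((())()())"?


Input: "((())()())"
Tracking depth:
  Position 0 '(': depth becomes 1
  Position 1 '(': depth becomes 2
  Position 2 '(': depth becomes 3
  Position 3 ')': depth becomes 2
  Position 4 ')': depth becomes 1
  Position 5 '(': depth becomes 2
  Position 6 ')': depth becomes 1
  Position 7 '(': depth becomes 2
  Position 8 ')': depth becomes 1
  Position 9 ')': depth becomes 0
Maximum depth reached: 3

3


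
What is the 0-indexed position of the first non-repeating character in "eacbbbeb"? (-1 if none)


Input: eacbbbeb
Character frequencies:
  'a': 1
  'b': 4
  'c': 1
  'e': 2
Scanning left to right for freq == 1:
  Position 0 ('e'): freq=2, skip
  Position 1 ('a'): unique! => answer = 1

1


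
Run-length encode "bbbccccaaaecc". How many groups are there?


Input: bbbccccaaaecc
Scanning for consecutive runs:
  Group 1: 'b' x 3 (positions 0-2)
  Group 2: 'c' x 4 (positions 3-6)
  Group 3: 'a' x 3 (positions 7-9)
  Group 4: 'e' x 1 (positions 10-10)
  Group 5: 'c' x 2 (positions 11-12)
Total groups: 5

5


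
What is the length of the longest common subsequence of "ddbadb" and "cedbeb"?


LCS of "ddbadb" and "cedbeb"
DP table:
           c    e    d    b    e    b
      0    0    0    0    0    0    0
  d   0    0    0    1    1    1    1
  d   0    0    0    1    1    1    1
  b   0    0    0    1    2    2    2
  a   0    0    0    1    2    2    2
  d   0    0    0    1    2    2    2
  b   0    0    0    1    2    2    3
LCS length = dp[6][6] = 3

3


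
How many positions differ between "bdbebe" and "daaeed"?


Comparing "bdbebe" and "daaeed" position by position:
  Position 0: 'b' vs 'd' => DIFFER
  Position 1: 'd' vs 'a' => DIFFER
  Position 2: 'b' vs 'a' => DIFFER
  Position 3: 'e' vs 'e' => same
  Position 4: 'b' vs 'e' => DIFFER
  Position 5: 'e' vs 'd' => DIFFER
Positions that differ: 5

5


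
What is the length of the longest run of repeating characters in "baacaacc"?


Input: "baacaacc"
Scanning for longest run:
  Position 1 ('a'): new char, reset run to 1
  Position 2 ('a'): continues run of 'a', length=2
  Position 3 ('c'): new char, reset run to 1
  Position 4 ('a'): new char, reset run to 1
  Position 5 ('a'): continues run of 'a', length=2
  Position 6 ('c'): new char, reset run to 1
  Position 7 ('c'): continues run of 'c', length=2
Longest run: 'a' with length 2

2


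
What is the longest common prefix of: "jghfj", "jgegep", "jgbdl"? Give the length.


Words: jghfj, jgegep, jgbdl
  Position 0: all 'j' => match
  Position 1: all 'g' => match
  Position 2: ('h', 'e', 'b') => mismatch, stop
LCP = "jg" (length 2)

2


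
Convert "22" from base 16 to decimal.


Input: "22" in base 16
Positional expansion:
  Digit '2' (value 2) x 16^1 = 32
  Digit '2' (value 2) x 16^0 = 2
Sum = 34

34


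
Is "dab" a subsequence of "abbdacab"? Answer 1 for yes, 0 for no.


Check if "dab" is a subsequence of "abbdacab"
Greedy scan:
  Position 0 ('a'): no match needed
  Position 1 ('b'): no match needed
  Position 2 ('b'): no match needed
  Position 3 ('d'): matches sub[0] = 'd'
  Position 4 ('a'): matches sub[1] = 'a'
  Position 5 ('c'): no match needed
  Position 6 ('a'): no match needed
  Position 7 ('b'): matches sub[2] = 'b'
All 3 characters matched => is a subsequence

1


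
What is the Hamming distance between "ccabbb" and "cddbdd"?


Comparing "ccabbb" and "cddbdd" position by position:
  Position 0: 'c' vs 'c' => same
  Position 1: 'c' vs 'd' => differ
  Position 2: 'a' vs 'd' => differ
  Position 3: 'b' vs 'b' => same
  Position 4: 'b' vs 'd' => differ
  Position 5: 'b' vs 'd' => differ
Total differences (Hamming distance): 4

4


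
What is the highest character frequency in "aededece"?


Input: aededece
Character counts:
  'a': 1
  'c': 1
  'd': 2
  'e': 4
Maximum frequency: 4

4


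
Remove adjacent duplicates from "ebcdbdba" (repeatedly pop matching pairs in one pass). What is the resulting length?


Input: ebcdbdba
Stack-based adjacent duplicate removal:
  Read 'e': push. Stack: e
  Read 'b': push. Stack: eb
  Read 'c': push. Stack: ebc
  Read 'd': push. Stack: ebcd
  Read 'b': push. Stack: ebcdb
  Read 'd': push. Stack: ebcdbd
  Read 'b': push. Stack: ebcdbdb
  Read 'a': push. Stack: ebcdbdba
Final stack: "ebcdbdba" (length 8)

8


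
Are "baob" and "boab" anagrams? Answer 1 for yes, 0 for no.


Strings: "baob", "boab"
Sorted first:  abbo
Sorted second: abbo
Sorted forms match => anagrams

1


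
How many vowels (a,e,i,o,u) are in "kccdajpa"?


Input: kccdajpa
Checking each character:
  'k' at position 0: consonant
  'c' at position 1: consonant
  'c' at position 2: consonant
  'd' at position 3: consonant
  'a' at position 4: vowel (running total: 1)
  'j' at position 5: consonant
  'p' at position 6: consonant
  'a' at position 7: vowel (running total: 2)
Total vowels: 2

2


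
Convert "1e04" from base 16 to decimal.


Input: "1e04" in base 16
Positional expansion:
  Digit '1' (value 1) x 16^3 = 4096
  Digit 'e' (value 14) x 16^2 = 3584
  Digit '0' (value 0) x 16^1 = 0
  Digit '4' (value 4) x 16^0 = 4
Sum = 7684

7684


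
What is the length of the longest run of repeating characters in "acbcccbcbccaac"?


Input: "acbcccbcbccaac"
Scanning for longest run:
  Position 1 ('c'): new char, reset run to 1
  Position 2 ('b'): new char, reset run to 1
  Position 3 ('c'): new char, reset run to 1
  Position 4 ('c'): continues run of 'c', length=2
  Position 5 ('c'): continues run of 'c', length=3
  Position 6 ('b'): new char, reset run to 1
  Position 7 ('c'): new char, reset run to 1
  Position 8 ('b'): new char, reset run to 1
  Position 9 ('c'): new char, reset run to 1
  Position 10 ('c'): continues run of 'c', length=2
  Position 11 ('a'): new char, reset run to 1
  Position 12 ('a'): continues run of 'a', length=2
  Position 13 ('c'): new char, reset run to 1
Longest run: 'c' with length 3

3


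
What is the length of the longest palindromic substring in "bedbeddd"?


Input: "bedbeddd"
Checking substrings for palindromes:
  [5:8] "ddd" (len 3) => palindrome
  [5:7] "dd" (len 2) => palindrome
  [6:8] "dd" (len 2) => palindrome
Longest palindromic substring: "ddd" with length 3

3


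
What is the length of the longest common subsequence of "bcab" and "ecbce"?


LCS of "bcab" and "ecbce"
DP table:
           e    c    b    c    e
      0    0    0    0    0    0
  b   0    0    0    1    1    1
  c   0    0    1    1    2    2
  a   0    0    1    1    2    2
  b   0    0    1    2    2    2
LCS length = dp[4][5] = 2

2


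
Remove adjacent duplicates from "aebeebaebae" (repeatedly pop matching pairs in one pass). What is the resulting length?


Input: aebeebaebae
Stack-based adjacent duplicate removal:
  Read 'a': push. Stack: a
  Read 'e': push. Stack: ae
  Read 'b': push. Stack: aeb
  Read 'e': push. Stack: aebe
  Read 'e': matches stack top 'e' => pop. Stack: aeb
  Read 'b': matches stack top 'b' => pop. Stack: ae
  Read 'a': push. Stack: aea
  Read 'e': push. Stack: aeae
  Read 'b': push. Stack: aeaeb
  Read 'a': push. Stack: aeaeba
  Read 'e': push. Stack: aeaebae
Final stack: "aeaebae" (length 7)

7


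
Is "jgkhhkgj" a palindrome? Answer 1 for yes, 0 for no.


Input: jgkhhkgj
Reversed: jgkhhkgj
  Compare pos 0 ('j') with pos 7 ('j'): match
  Compare pos 1 ('g') with pos 6 ('g'): match
  Compare pos 2 ('k') with pos 5 ('k'): match
  Compare pos 3 ('h') with pos 4 ('h'): match
Result: palindrome

1


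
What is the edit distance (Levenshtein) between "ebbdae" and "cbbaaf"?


Computing edit distance: "ebbdae" -> "cbbaaf"
DP table:
           c    b    b    a    a    f
      0    1    2    3    4    5    6
  e   1    1    2    3    4    5    6
  b   2    2    1    2    3    4    5
  b   3    3    2    1    2    3    4
  d   4    4    3    2    2    3    4
  a   5    5    4    3    2    2    3
  e   6    6    5    4    3    3    3
Edit distance = dp[6][6] = 3

3


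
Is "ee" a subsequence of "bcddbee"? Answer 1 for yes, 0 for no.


Check if "ee" is a subsequence of "bcddbee"
Greedy scan:
  Position 0 ('b'): no match needed
  Position 1 ('c'): no match needed
  Position 2 ('d'): no match needed
  Position 3 ('d'): no match needed
  Position 4 ('b'): no match needed
  Position 5 ('e'): matches sub[0] = 'e'
  Position 6 ('e'): matches sub[1] = 'e'
All 2 characters matched => is a subsequence

1


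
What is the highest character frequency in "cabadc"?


Input: cabadc
Character counts:
  'a': 2
  'b': 1
  'c': 2
  'd': 1
Maximum frequency: 2

2


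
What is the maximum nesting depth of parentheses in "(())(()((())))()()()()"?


Input: "(())(()((())))()()()()"
Tracking depth:
  Position 0 '(': depth becomes 1
  Position 1 '(': depth becomes 2
  Position 2 ')': depth becomes 1
  Position 3 ')': depth becomes 0
  Position 4 '(': depth becomes 1
  Position 5 '(': depth becomes 2
  Position 6 ')': depth becomes 1
  Position 7 '(': depth becomes 2
  Position 8 '(': depth becomes 3
  Position 9 '(': depth becomes 4
  Position 10 ')': depth becomes 3
  Position 11 ')': depth becomes 2
  Position 12 ')': depth becomes 1
  Position 13 ')': depth becomes 0
  Position 14 '(': depth becomes 1
  Position 15 ')': depth becomes 0
  Position 16 '(': depth becomes 1
  Position 17 ')': depth becomes 0
  Position 18 '(': depth becomes 1
  Position 19 ')': depth becomes 0
  Position 20 '(': depth becomes 1
  Position 21 ')': depth becomes 0
Maximum depth reached: 4

4


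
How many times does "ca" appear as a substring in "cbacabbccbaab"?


Searching for "ca" in "cbacabbccbaab"
Scanning each position:
  Position 0: "cb" => no
  Position 1: "ba" => no
  Position 2: "ac" => no
  Position 3: "ca" => MATCH
  Position 4: "ab" => no
  Position 5: "bb" => no
  Position 6: "bc" => no
  Position 7: "cc" => no
  Position 8: "cb" => no
  Position 9: "ba" => no
  Position 10: "aa" => no
  Position 11: "ab" => no
Total occurrences: 1

1


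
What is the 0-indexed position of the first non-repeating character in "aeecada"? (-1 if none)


Input: aeecada
Character frequencies:
  'a': 3
  'c': 1
  'd': 1
  'e': 2
Scanning left to right for freq == 1:
  Position 0 ('a'): freq=3, skip
  Position 1 ('e'): freq=2, skip
  Position 2 ('e'): freq=2, skip
  Position 3 ('c'): unique! => answer = 3

3


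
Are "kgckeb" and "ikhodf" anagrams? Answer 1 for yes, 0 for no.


Strings: "kgckeb", "ikhodf"
Sorted first:  bcegkk
Sorted second: dfhiko
Differ at position 0: 'b' vs 'd' => not anagrams

0


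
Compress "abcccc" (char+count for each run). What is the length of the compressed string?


Input: abcccc
Runs:
  'a' x 1 => "a1"
  'b' x 1 => "b1"
  'c' x 4 => "c4"
Compressed: "a1b1c4"
Compressed length: 6

6


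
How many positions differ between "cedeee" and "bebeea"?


Comparing "cedeee" and "bebeea" position by position:
  Position 0: 'c' vs 'b' => DIFFER
  Position 1: 'e' vs 'e' => same
  Position 2: 'd' vs 'b' => DIFFER
  Position 3: 'e' vs 'e' => same
  Position 4: 'e' vs 'e' => same
  Position 5: 'e' vs 'a' => DIFFER
Positions that differ: 3

3


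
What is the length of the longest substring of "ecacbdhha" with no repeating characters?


Input: "ecacbdhha"
Sliding window (track last position of each char):
  Position 0 ('e'): window [0,0] length 1 -- new best
  Position 1 ('c'): window [0,1] length 2 -- new best
  Position 2 ('a'): window [0,2] length 3 -- new best
  Position 3 ('c'): repeat (last at 1), move window start to 2
  Position 3 ('c'): window [2,3] length 2
  Position 4 ('b'): window [2,4] length 3
  Position 5 ('d'): window [2,5] length 4 -- new best
  Position 6 ('h'): window [2,6] length 5 -- new best
  Position 7 ('h'): repeat (last at 6), move window start to 7
  Position 7 ('h'): window [7,7] length 1
  Position 8 ('a'): window [7,8] length 2
Longest substring with no repeats: "acbdh" with length 5

5


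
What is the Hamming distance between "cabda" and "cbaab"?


Comparing "cabda" and "cbaab" position by position:
  Position 0: 'c' vs 'c' => same
  Position 1: 'a' vs 'b' => differ
  Position 2: 'b' vs 'a' => differ
  Position 3: 'd' vs 'a' => differ
  Position 4: 'a' vs 'b' => differ
Total differences (Hamming distance): 4

4


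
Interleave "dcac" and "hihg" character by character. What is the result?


Interleaving "dcac" and "hihg":
  Position 0: 'd' from first, 'h' from second => "dh"
  Position 1: 'c' from first, 'i' from second => "ci"
  Position 2: 'a' from first, 'h' from second => "ah"
  Position 3: 'c' from first, 'g' from second => "cg"
Result: dhciahcg

dhciahcg


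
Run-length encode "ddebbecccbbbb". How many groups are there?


Input: ddebbecccbbbb
Scanning for consecutive runs:
  Group 1: 'd' x 2 (positions 0-1)
  Group 2: 'e' x 1 (positions 2-2)
  Group 3: 'b' x 2 (positions 3-4)
  Group 4: 'e' x 1 (positions 5-5)
  Group 5: 'c' x 3 (positions 6-8)
  Group 6: 'b' x 4 (positions 9-12)
Total groups: 6

6


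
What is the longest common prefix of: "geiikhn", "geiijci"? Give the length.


Words: geiikhn, geiijci
  Position 0: all 'g' => match
  Position 1: all 'e' => match
  Position 2: all 'i' => match
  Position 3: all 'i' => match
  Position 4: ('k', 'j') => mismatch, stop
LCP = "geii" (length 4)

4


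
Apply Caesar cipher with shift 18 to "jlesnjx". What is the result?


Caesar cipher: shift "jlesnjx" by 18
  'j' (pos 9) + 18 = pos 1 = 'b'
  'l' (pos 11) + 18 = pos 3 = 'd'
  'e' (pos 4) + 18 = pos 22 = 'w'
  's' (pos 18) + 18 = pos 10 = 'k'
  'n' (pos 13) + 18 = pos 5 = 'f'
  'j' (pos 9) + 18 = pos 1 = 'b'
  'x' (pos 23) + 18 = pos 15 = 'p'
Result: bdwkfbp

bdwkfbp


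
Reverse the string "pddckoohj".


Input: pddckoohj
Reading characters right to left:
  Position 8: 'j'
  Position 7: 'h'
  Position 6: 'o'
  Position 5: 'o'
  Position 4: 'k'
  Position 3: 'c'
  Position 2: 'd'
  Position 1: 'd'
  Position 0: 'p'
Reversed: jhookcddp

jhookcddp


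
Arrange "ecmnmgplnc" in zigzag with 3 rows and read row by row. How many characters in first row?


Zigzag "ecmnmgplnc" into 3 rows:
Placing characters:
  'e' => row 0
  'c' => row 1
  'm' => row 2
  'n' => row 1
  'm' => row 0
  'g' => row 1
  'p' => row 2
  'l' => row 1
  'n' => row 0
  'c' => row 1
Rows:
  Row 0: "emn"
  Row 1: "cnglc"
  Row 2: "mp"
First row length: 3

3


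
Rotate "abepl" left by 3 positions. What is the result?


Input: "abepl", rotate left by 3
First 3 characters: "abe"
Remaining characters: "pl"
Concatenate remaining + first: "pl" + "abe" = "plabe"

plabe


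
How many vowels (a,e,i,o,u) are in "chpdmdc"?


Input: chpdmdc
Checking each character:
  'c' at position 0: consonant
  'h' at position 1: consonant
  'p' at position 2: consonant
  'd' at position 3: consonant
  'm' at position 4: consonant
  'd' at position 5: consonant
  'c' at position 6: consonant
Total vowels: 0

0


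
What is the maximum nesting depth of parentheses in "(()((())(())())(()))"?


Input: "(()((())(())())(()))"
Tracking depth:
  Position 0 '(': depth becomes 1
  Position 1 '(': depth becomes 2
  Position 2 ')': depth becomes 1
  Position 3 '(': depth becomes 2
  Position 4 '(': depth becomes 3
  Position 5 '(': depth becomes 4
  Position 6 ')': depth becomes 3
  Position 7 ')': depth becomes 2
  Position 8 '(': depth becomes 3
  Position 9 '(': depth becomes 4
  Position 10 ')': depth becomes 3
  Position 11 ')': depth becomes 2
  Position 12 '(': depth becomes 3
  Position 13 ')': depth becomes 2
  Position 14 ')': depth becomes 1
  Position 15 '(': depth becomes 2
  Position 16 '(': depth becomes 3
  Position 17 ')': depth becomes 2
  Position 18 ')': depth becomes 1
  Position 19 ')': depth becomes 0
Maximum depth reached: 4

4


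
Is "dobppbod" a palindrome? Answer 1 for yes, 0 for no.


Input: dobppbod
Reversed: dobppbod
  Compare pos 0 ('d') with pos 7 ('d'): match
  Compare pos 1 ('o') with pos 6 ('o'): match
  Compare pos 2 ('b') with pos 5 ('b'): match
  Compare pos 3 ('p') with pos 4 ('p'): match
Result: palindrome

1


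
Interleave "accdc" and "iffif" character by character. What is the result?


Interleaving "accdc" and "iffif":
  Position 0: 'a' from first, 'i' from second => "ai"
  Position 1: 'c' from first, 'f' from second => "cf"
  Position 2: 'c' from first, 'f' from second => "cf"
  Position 3: 'd' from first, 'i' from second => "di"
  Position 4: 'c' from first, 'f' from second => "cf"
Result: aicfcfdicf

aicfcfdicf


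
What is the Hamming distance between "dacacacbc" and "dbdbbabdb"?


Comparing "dacacacbc" and "dbdbbabdb" position by position:
  Position 0: 'd' vs 'd' => same
  Position 1: 'a' vs 'b' => differ
  Position 2: 'c' vs 'd' => differ
  Position 3: 'a' vs 'b' => differ
  Position 4: 'c' vs 'b' => differ
  Position 5: 'a' vs 'a' => same
  Position 6: 'c' vs 'b' => differ
  Position 7: 'b' vs 'd' => differ
  Position 8: 'c' vs 'b' => differ
Total differences (Hamming distance): 7

7


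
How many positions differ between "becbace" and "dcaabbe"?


Comparing "becbace" and "dcaabbe" position by position:
  Position 0: 'b' vs 'd' => DIFFER
  Position 1: 'e' vs 'c' => DIFFER
  Position 2: 'c' vs 'a' => DIFFER
  Position 3: 'b' vs 'a' => DIFFER
  Position 4: 'a' vs 'b' => DIFFER
  Position 5: 'c' vs 'b' => DIFFER
  Position 6: 'e' vs 'e' => same
Positions that differ: 6

6


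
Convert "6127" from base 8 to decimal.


Input: "6127" in base 8
Positional expansion:
  Digit '6' (value 6) x 8^3 = 3072
  Digit '1' (value 1) x 8^2 = 64
  Digit '2' (value 2) x 8^1 = 16
  Digit '7' (value 7) x 8^0 = 7
Sum = 3159

3159


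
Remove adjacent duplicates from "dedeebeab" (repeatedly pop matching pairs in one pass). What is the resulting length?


Input: dedeebeab
Stack-based adjacent duplicate removal:
  Read 'd': push. Stack: d
  Read 'e': push. Stack: de
  Read 'd': push. Stack: ded
  Read 'e': push. Stack: dede
  Read 'e': matches stack top 'e' => pop. Stack: ded
  Read 'b': push. Stack: dedb
  Read 'e': push. Stack: dedbe
  Read 'a': push. Stack: dedbea
  Read 'b': push. Stack: dedbeab
Final stack: "dedbeab" (length 7)

7


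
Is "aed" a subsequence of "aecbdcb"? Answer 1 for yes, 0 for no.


Check if "aed" is a subsequence of "aecbdcb"
Greedy scan:
  Position 0 ('a'): matches sub[0] = 'a'
  Position 1 ('e'): matches sub[1] = 'e'
  Position 2 ('c'): no match needed
  Position 3 ('b'): no match needed
  Position 4 ('d'): matches sub[2] = 'd'
  Position 5 ('c'): no match needed
  Position 6 ('b'): no match needed
All 3 characters matched => is a subsequence

1


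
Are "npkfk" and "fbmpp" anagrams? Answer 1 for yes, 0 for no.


Strings: "npkfk", "fbmpp"
Sorted first:  fkknp
Sorted second: bfmpp
Differ at position 0: 'f' vs 'b' => not anagrams

0


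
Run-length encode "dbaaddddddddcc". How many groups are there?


Input: dbaaddddddddcc
Scanning for consecutive runs:
  Group 1: 'd' x 1 (positions 0-0)
  Group 2: 'b' x 1 (positions 1-1)
  Group 3: 'a' x 2 (positions 2-3)
  Group 4: 'd' x 8 (positions 4-11)
  Group 5: 'c' x 2 (positions 12-13)
Total groups: 5

5


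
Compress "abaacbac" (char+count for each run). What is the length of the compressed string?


Input: abaacbac
Runs:
  'a' x 1 => "a1"
  'b' x 1 => "b1"
  'a' x 2 => "a2"
  'c' x 1 => "c1"
  'b' x 1 => "b1"
  'a' x 1 => "a1"
  'c' x 1 => "c1"
Compressed: "a1b1a2c1b1a1c1"
Compressed length: 14

14


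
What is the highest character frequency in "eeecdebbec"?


Input: eeecdebbec
Character counts:
  'b': 2
  'c': 2
  'd': 1
  'e': 5
Maximum frequency: 5

5


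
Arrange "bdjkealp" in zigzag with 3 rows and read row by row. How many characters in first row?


Zigzag "bdjkealp" into 3 rows:
Placing characters:
  'b' => row 0
  'd' => row 1
  'j' => row 2
  'k' => row 1
  'e' => row 0
  'a' => row 1
  'l' => row 2
  'p' => row 1
Rows:
  Row 0: "be"
  Row 1: "dkap"
  Row 2: "jl"
First row length: 2

2


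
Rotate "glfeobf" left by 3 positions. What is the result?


Input: "glfeobf", rotate left by 3
First 3 characters: "glf"
Remaining characters: "eobf"
Concatenate remaining + first: "eobf" + "glf" = "eobfglf"

eobfglf


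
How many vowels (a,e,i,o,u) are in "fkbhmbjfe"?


Input: fkbhmbjfe
Checking each character:
  'f' at position 0: consonant
  'k' at position 1: consonant
  'b' at position 2: consonant
  'h' at position 3: consonant
  'm' at position 4: consonant
  'b' at position 5: consonant
  'j' at position 6: consonant
  'f' at position 7: consonant
  'e' at position 8: vowel (running total: 1)
Total vowels: 1

1


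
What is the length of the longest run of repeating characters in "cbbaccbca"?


Input: "cbbaccbca"
Scanning for longest run:
  Position 1 ('b'): new char, reset run to 1
  Position 2 ('b'): continues run of 'b', length=2
  Position 3 ('a'): new char, reset run to 1
  Position 4 ('c'): new char, reset run to 1
  Position 5 ('c'): continues run of 'c', length=2
  Position 6 ('b'): new char, reset run to 1
  Position 7 ('c'): new char, reset run to 1
  Position 8 ('a'): new char, reset run to 1
Longest run: 'b' with length 2

2


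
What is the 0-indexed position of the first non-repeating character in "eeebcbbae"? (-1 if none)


Input: eeebcbbae
Character frequencies:
  'a': 1
  'b': 3
  'c': 1
  'e': 4
Scanning left to right for freq == 1:
  Position 0 ('e'): freq=4, skip
  Position 1 ('e'): freq=4, skip
  Position 2 ('e'): freq=4, skip
  Position 3 ('b'): freq=3, skip
  Position 4 ('c'): unique! => answer = 4

4


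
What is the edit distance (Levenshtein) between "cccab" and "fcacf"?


Computing edit distance: "cccab" -> "fcacf"
DP table:
           f    c    a    c    f
      0    1    2    3    4    5
  c   1    1    1    2    3    4
  c   2    2    1    2    2    3
  c   3    3    2    2    2    3
  a   4    4    3    2    3    3
  b   5    5    4    3    3    4
Edit distance = dp[5][5] = 4

4


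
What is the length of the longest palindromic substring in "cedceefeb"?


Input: "cedceefeb"
Checking substrings for palindromes:
  [5:8] "efe" (len 3) => palindrome
  [4:6] "ee" (len 2) => palindrome
Longest palindromic substring: "efe" with length 3

3


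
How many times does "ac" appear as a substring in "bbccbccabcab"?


Searching for "ac" in "bbccbccabcab"
Scanning each position:
  Position 0: "bb" => no
  Position 1: "bc" => no
  Position 2: "cc" => no
  Position 3: "cb" => no
  Position 4: "bc" => no
  Position 5: "cc" => no
  Position 6: "ca" => no
  Position 7: "ab" => no
  Position 8: "bc" => no
  Position 9: "ca" => no
  Position 10: "ab" => no
Total occurrences: 0

0


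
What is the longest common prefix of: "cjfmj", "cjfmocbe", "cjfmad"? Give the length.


Words: cjfmj, cjfmocbe, cjfmad
  Position 0: all 'c' => match
  Position 1: all 'j' => match
  Position 2: all 'f' => match
  Position 3: all 'm' => match
  Position 4: ('j', 'o', 'a') => mismatch, stop
LCP = "cjfm" (length 4)

4


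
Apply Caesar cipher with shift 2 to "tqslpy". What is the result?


Caesar cipher: shift "tqslpy" by 2
  't' (pos 19) + 2 = pos 21 = 'v'
  'q' (pos 16) + 2 = pos 18 = 's'
  's' (pos 18) + 2 = pos 20 = 'u'
  'l' (pos 11) + 2 = pos 13 = 'n'
  'p' (pos 15) + 2 = pos 17 = 'r'
  'y' (pos 24) + 2 = pos 0 = 'a'
Result: vsunra

vsunra


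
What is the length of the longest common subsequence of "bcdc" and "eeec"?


LCS of "bcdc" and "eeec"
DP table:
           e    e    e    c
      0    0    0    0    0
  b   0    0    0    0    0
  c   0    0    0    0    1
  d   0    0    0    0    1
  c   0    0    0    0    1
LCS length = dp[4][4] = 1

1


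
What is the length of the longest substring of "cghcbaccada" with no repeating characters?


Input: "cghcbaccada"
Sliding window (track last position of each char):
  Position 0 ('c'): window [0,0] length 1 -- new best
  Position 1 ('g'): window [0,1] length 2 -- new best
  Position 2 ('h'): window [0,2] length 3 -- new best
  Position 3 ('c'): repeat (last at 0), move window start to 1
  Position 3 ('c'): window [1,3] length 3
  Position 4 ('b'): window [1,4] length 4 -- new best
  Position 5 ('a'): window [1,5] length 5 -- new best
  Position 6 ('c'): repeat (last at 3), move window start to 4
  Position 6 ('c'): window [4,6] length 3
  Position 7 ('c'): repeat (last at 6), move window start to 7
  Position 7 ('c'): window [7,7] length 1
  Position 8 ('a'): window [7,8] length 2
  Position 9 ('d'): window [7,9] length 3
  Position 10 ('a'): repeat (last at 8), move window start to 9
  Position 10 ('a'): window [9,10] length 2
Longest substring with no repeats: "ghcba" with length 5

5


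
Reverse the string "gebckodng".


Input: gebckodng
Reading characters right to left:
  Position 8: 'g'
  Position 7: 'n'
  Position 6: 'd'
  Position 5: 'o'
  Position 4: 'k'
  Position 3: 'c'
  Position 2: 'b'
  Position 1: 'e'
  Position 0: 'g'
Reversed: gndokcbeg

gndokcbeg


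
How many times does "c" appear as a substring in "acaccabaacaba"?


Searching for "c" in "acaccabaacaba"
Scanning each position:
  Position 0: "a" => no
  Position 1: "c" => MATCH
  Position 2: "a" => no
  Position 3: "c" => MATCH
  Position 4: "c" => MATCH
  Position 5: "a" => no
  Position 6: "b" => no
  Position 7: "a" => no
  Position 8: "a" => no
  Position 9: "c" => MATCH
  Position 10: "a" => no
  Position 11: "b" => no
  Position 12: "a" => no
Total occurrences: 4

4


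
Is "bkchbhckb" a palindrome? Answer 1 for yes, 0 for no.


Input: bkchbhckb
Reversed: bkchbhckb
  Compare pos 0 ('b') with pos 8 ('b'): match
  Compare pos 1 ('k') with pos 7 ('k'): match
  Compare pos 2 ('c') with pos 6 ('c'): match
  Compare pos 3 ('h') with pos 5 ('h'): match
Result: palindrome

1


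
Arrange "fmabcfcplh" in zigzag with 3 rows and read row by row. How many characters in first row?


Zigzag "fmabcfcplh" into 3 rows:
Placing characters:
  'f' => row 0
  'm' => row 1
  'a' => row 2
  'b' => row 1
  'c' => row 0
  'f' => row 1
  'c' => row 2
  'p' => row 1
  'l' => row 0
  'h' => row 1
Rows:
  Row 0: "fcl"
  Row 1: "mbfph"
  Row 2: "ac"
First row length: 3

3


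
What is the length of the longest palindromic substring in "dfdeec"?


Input: "dfdeec"
Checking substrings for palindromes:
  [0:3] "dfd" (len 3) => palindrome
  [3:5] "ee" (len 2) => palindrome
Longest palindromic substring: "dfd" with length 3

3


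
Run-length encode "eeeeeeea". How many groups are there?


Input: eeeeeeea
Scanning for consecutive runs:
  Group 1: 'e' x 7 (positions 0-6)
  Group 2: 'a' x 1 (positions 7-7)
Total groups: 2

2


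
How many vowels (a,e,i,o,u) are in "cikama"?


Input: cikama
Checking each character:
  'c' at position 0: consonant
  'i' at position 1: vowel (running total: 1)
  'k' at position 2: consonant
  'a' at position 3: vowel (running total: 2)
  'm' at position 4: consonant
  'a' at position 5: vowel (running total: 3)
Total vowels: 3

3


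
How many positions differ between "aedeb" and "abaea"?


Comparing "aedeb" and "abaea" position by position:
  Position 0: 'a' vs 'a' => same
  Position 1: 'e' vs 'b' => DIFFER
  Position 2: 'd' vs 'a' => DIFFER
  Position 3: 'e' vs 'e' => same
  Position 4: 'b' vs 'a' => DIFFER
Positions that differ: 3

3


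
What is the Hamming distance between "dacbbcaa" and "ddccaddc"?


Comparing "dacbbcaa" and "ddccaddc" position by position:
  Position 0: 'd' vs 'd' => same
  Position 1: 'a' vs 'd' => differ
  Position 2: 'c' vs 'c' => same
  Position 3: 'b' vs 'c' => differ
  Position 4: 'b' vs 'a' => differ
  Position 5: 'c' vs 'd' => differ
  Position 6: 'a' vs 'd' => differ
  Position 7: 'a' vs 'c' => differ
Total differences (Hamming distance): 6

6


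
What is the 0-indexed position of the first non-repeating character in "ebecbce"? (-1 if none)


Input: ebecbce
Character frequencies:
  'b': 2
  'c': 2
  'e': 3
Scanning left to right for freq == 1:
  Position 0 ('e'): freq=3, skip
  Position 1 ('b'): freq=2, skip
  Position 2 ('e'): freq=3, skip
  Position 3 ('c'): freq=2, skip
  Position 4 ('b'): freq=2, skip
  Position 5 ('c'): freq=2, skip
  Position 6 ('e'): freq=3, skip
  No unique character found => answer = -1

-1


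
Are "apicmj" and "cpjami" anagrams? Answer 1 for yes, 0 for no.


Strings: "apicmj", "cpjami"
Sorted first:  acijmp
Sorted second: acijmp
Sorted forms match => anagrams

1


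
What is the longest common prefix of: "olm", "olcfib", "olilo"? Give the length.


Words: olm, olcfib, olilo
  Position 0: all 'o' => match
  Position 1: all 'l' => match
  Position 2: ('m', 'c', 'i') => mismatch, stop
LCP = "ol" (length 2)

2


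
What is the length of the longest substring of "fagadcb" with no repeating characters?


Input: "fagadcb"
Sliding window (track last position of each char):
  Position 0 ('f'): window [0,0] length 1 -- new best
  Position 1 ('a'): window [0,1] length 2 -- new best
  Position 2 ('g'): window [0,2] length 3 -- new best
  Position 3 ('a'): repeat (last at 1), move window start to 2
  Position 3 ('a'): window [2,3] length 2
  Position 4 ('d'): window [2,4] length 3
  Position 5 ('c'): window [2,5] length 4 -- new best
  Position 6 ('b'): window [2,6] length 5 -- new best
Longest substring with no repeats: "gadcb" with length 5

5


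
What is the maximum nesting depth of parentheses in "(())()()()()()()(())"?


Input: "(())()()()()()()(())"
Tracking depth:
  Position 0 '(': depth becomes 1
  Position 1 '(': depth becomes 2
  Position 2 ')': depth becomes 1
  Position 3 ')': depth becomes 0
  Position 4 '(': depth becomes 1
  Position 5 ')': depth becomes 0
  Position 6 '(': depth becomes 1
  Position 7 ')': depth becomes 0
  Position 8 '(': depth becomes 1
  Position 9 ')': depth becomes 0
  Position 10 '(': depth becomes 1
  Position 11 ')': depth becomes 0
  Position 12 '(': depth becomes 1
  Position 13 ')': depth becomes 0
  Position 14 '(': depth becomes 1
  Position 15 ')': depth becomes 0
  Position 16 '(': depth becomes 1
  Position 17 '(': depth becomes 2
  Position 18 ')': depth becomes 1
  Position 19 ')': depth becomes 0
Maximum depth reached: 2

2


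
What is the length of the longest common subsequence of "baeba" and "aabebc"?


LCS of "baeba" and "aabebc"
DP table:
           a    a    b    e    b    c
      0    0    0    0    0    0    0
  b   0    0    0    1    1    1    1
  a   0    1    1    1    1    1    1
  e   0    1    1    1    2    2    2
  b   0    1    1    2    2    3    3
  a   0    1    2    2    2    3    3
LCS length = dp[5][6] = 3

3


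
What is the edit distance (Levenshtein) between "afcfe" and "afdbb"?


Computing edit distance: "afcfe" -> "afdbb"
DP table:
           a    f    d    b    b
      0    1    2    3    4    5
  a   1    0    1    2    3    4
  f   2    1    0    1    2    3
  c   3    2    1    1    2    3
  f   4    3    2    2    2    3
  e   5    4    3    3    3    3
Edit distance = dp[5][5] = 3

3


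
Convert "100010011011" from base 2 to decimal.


Input: "100010011011" in base 2
Positional expansion:
  Digit '1' (value 1) x 2^11 = 2048
  Digit '0' (value 0) x 2^10 = 0
  Digit '0' (value 0) x 2^9 = 0
  Digit '0' (value 0) x 2^8 = 0
  Digit '1' (value 1) x 2^7 = 128
  Digit '0' (value 0) x 2^6 = 0
  Digit '0' (value 0) x 2^5 = 0
  Digit '1' (value 1) x 2^4 = 16
  Digit '1' (value 1) x 2^3 = 8
  Digit '0' (value 0) x 2^2 = 0
  Digit '1' (value 1) x 2^1 = 2
  Digit '1' (value 1) x 2^0 = 1
Sum = 2203

2203
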